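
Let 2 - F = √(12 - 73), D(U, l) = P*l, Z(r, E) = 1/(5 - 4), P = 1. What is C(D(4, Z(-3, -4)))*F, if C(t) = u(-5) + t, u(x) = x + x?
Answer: -18 + 9*I*√61 ≈ -18.0 + 70.292*I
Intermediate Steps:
Z(r, E) = 1 (Z(r, E) = 1/1 = 1)
D(U, l) = l (D(U, l) = 1*l = l)
u(x) = 2*x
C(t) = -10 + t (C(t) = 2*(-5) + t = -10 + t)
F = 2 - I*√61 (F = 2 - √(12 - 73) = 2 - √(-61) = 2 - I*√61 ≈ 2.0 - 7.8102*I)
C(D(4, Z(-3, -4)))*F = (-10 + 1)*(2 - I*√61) = -9*(2 - I*√61) = -18 + 9*I*√61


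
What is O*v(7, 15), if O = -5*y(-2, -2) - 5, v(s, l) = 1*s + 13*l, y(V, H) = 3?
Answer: -4040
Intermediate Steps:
v(s, l) = s + 13*l
O = -20 (O = -5*3 - 5 = -15 - 5 = -20)
O*v(7, 15) = -20*(7 + 13*15) = -20*(7 + 195) = -20*202 = -4040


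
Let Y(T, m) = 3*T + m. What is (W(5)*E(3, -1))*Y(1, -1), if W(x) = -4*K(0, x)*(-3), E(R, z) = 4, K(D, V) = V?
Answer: 480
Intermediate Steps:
Y(T, m) = m + 3*T
W(x) = 12*x (W(x) = -4*x*(-3) = 12*x)
(W(5)*E(3, -1))*Y(1, -1) = ((12*5)*4)*(-1 + 3*1) = (60*4)*(-1 + 3) = 240*2 = 480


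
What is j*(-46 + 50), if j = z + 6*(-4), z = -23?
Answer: -188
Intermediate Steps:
j = -47 (j = -23 + 6*(-4) = -23 - 24 = -47)
j*(-46 + 50) = -47*(-46 + 50) = -47*4 = -188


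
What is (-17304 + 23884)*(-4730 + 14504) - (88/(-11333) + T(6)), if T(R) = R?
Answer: 728858254450/11333 ≈ 6.4313e+7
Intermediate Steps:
(-17304 + 23884)*(-4730 + 14504) - (88/(-11333) + T(6)) = (-17304 + 23884)*(-4730 + 14504) - (88/(-11333) + 6) = 6580*9774 - (88*(-1/11333) + 6) = 64312920 - (-88/11333 + 6) = 64312920 - 1*67910/11333 = 64312920 - 67910/11333 = 728858254450/11333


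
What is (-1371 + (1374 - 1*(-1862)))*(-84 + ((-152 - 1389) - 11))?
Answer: -3051140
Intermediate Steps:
(-1371 + (1374 - 1*(-1862)))*(-84 + ((-152 - 1389) - 11)) = (-1371 + (1374 + 1862))*(-84 + (-1541 - 11)) = (-1371 + 3236)*(-84 - 1552) = 1865*(-1636) = -3051140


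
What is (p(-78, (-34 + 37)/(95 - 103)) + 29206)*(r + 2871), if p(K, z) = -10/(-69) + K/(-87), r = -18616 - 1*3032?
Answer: -365796552110/667 ≈ -5.4842e+8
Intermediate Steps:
r = -21648 (r = -18616 - 3032 = -21648)
p(K, z) = 10/69 - K/87 (p(K, z) = -10*(-1/69) + K*(-1/87) = 10/69 - K/87)
(p(-78, (-34 + 37)/(95 - 103)) + 29206)*(r + 2871) = ((10/69 - 1/87*(-78)) + 29206)*(-21648 + 2871) = ((10/69 + 26/29) + 29206)*(-18777) = (2084/2001 + 29206)*(-18777) = (58443290/2001)*(-18777) = -365796552110/667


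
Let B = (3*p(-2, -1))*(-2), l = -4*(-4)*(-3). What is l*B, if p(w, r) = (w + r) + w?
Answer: -1440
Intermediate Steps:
p(w, r) = r + 2*w (p(w, r) = (r + w) + w = r + 2*w)
l = -48 (l = 16*(-3) = -48)
B = 30 (B = (3*(-1 + 2*(-2)))*(-2) = (3*(-1 - 4))*(-2) = (3*(-5))*(-2) = -15*(-2) = 30)
l*B = -48*30 = -1440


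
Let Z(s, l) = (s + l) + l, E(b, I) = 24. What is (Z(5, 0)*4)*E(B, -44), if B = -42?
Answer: 480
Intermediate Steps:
Z(s, l) = s + 2*l (Z(s, l) = (l + s) + l = s + 2*l)
(Z(5, 0)*4)*E(B, -44) = ((5 + 2*0)*4)*24 = ((5 + 0)*4)*24 = (5*4)*24 = 20*24 = 480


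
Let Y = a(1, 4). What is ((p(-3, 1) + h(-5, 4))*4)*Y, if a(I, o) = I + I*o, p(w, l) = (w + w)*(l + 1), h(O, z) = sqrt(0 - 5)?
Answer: -240 + 20*I*sqrt(5) ≈ -240.0 + 44.721*I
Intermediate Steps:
h(O, z) = I*sqrt(5) (h(O, z) = sqrt(-5) = I*sqrt(5))
p(w, l) = 2*w*(1 + l) (p(w, l) = (2*w)*(1 + l) = 2*w*(1 + l))
Y = 5 (Y = 1*(1 + 4) = 1*5 = 5)
((p(-3, 1) + h(-5, 4))*4)*Y = ((2*(-3)*(1 + 1) + I*sqrt(5))*4)*5 = ((2*(-3)*2 + I*sqrt(5))*4)*5 = ((-12 + I*sqrt(5))*4)*5 = (-48 + 4*I*sqrt(5))*5 = -240 + 20*I*sqrt(5)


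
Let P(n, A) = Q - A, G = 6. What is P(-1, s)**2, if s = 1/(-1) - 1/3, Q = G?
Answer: 484/9 ≈ 53.778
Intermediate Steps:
Q = 6
s = -4/3 (s = 1*(-1) - 1*1/3 = -1 - 1/3 = -4/3 ≈ -1.3333)
P(n, A) = 6 - A
P(-1, s)**2 = (6 - 1*(-4/3))**2 = (6 + 4/3)**2 = (22/3)**2 = 484/9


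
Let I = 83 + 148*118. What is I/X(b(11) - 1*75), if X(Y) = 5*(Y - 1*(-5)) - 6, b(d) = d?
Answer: -17547/301 ≈ -58.296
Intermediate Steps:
I = 17547 (I = 83 + 17464 = 17547)
X(Y) = 19 + 5*Y (X(Y) = 5*(Y + 5) - 6 = 5*(5 + Y) - 6 = (25 + 5*Y) - 6 = 19 + 5*Y)
I/X(b(11) - 1*75) = 17547/(19 + 5*(11 - 1*75)) = 17547/(19 + 5*(11 - 75)) = 17547/(19 + 5*(-64)) = 17547/(19 - 320) = 17547/(-301) = 17547*(-1/301) = -17547/301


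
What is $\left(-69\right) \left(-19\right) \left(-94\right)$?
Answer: $-123234$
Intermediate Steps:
$\left(-69\right) \left(-19\right) \left(-94\right) = 1311 \left(-94\right) = -123234$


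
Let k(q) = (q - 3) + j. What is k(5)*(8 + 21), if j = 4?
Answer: 174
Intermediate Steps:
k(q) = 1 + q (k(q) = (q - 3) + 4 = (-3 + q) + 4 = 1 + q)
k(5)*(8 + 21) = (1 + 5)*(8 + 21) = 6*29 = 174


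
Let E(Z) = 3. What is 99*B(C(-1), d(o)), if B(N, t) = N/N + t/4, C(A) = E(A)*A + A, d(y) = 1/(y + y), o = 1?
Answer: 891/8 ≈ 111.38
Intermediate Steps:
d(y) = 1/(2*y)
C(A) = 4*A (C(A) = 3*A + A = 4*A)
B(N, t) = 1 + t/4 (B(N, t) = 1 + t*(¼) = 1 + t/4)
99*B(C(-1), d(o)) = 99*(1 + ((½)/1)/4) = 99*(1 + ((½)*1)/4) = 99*(1 + (¼)*(½)) = 99*(1 + ⅛) = 99*(9/8) = 891/8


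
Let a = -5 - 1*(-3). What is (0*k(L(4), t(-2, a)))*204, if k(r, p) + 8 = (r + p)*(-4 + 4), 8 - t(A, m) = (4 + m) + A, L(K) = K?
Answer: 0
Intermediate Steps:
a = -2 (a = -5 + 3 = -2)
t(A, m) = 4 - A - m (t(A, m) = 8 - ((4 + m) + A) = 8 - (4 + A + m) = 8 + (-4 - A - m) = 4 - A - m)
k(r, p) = -8 (k(r, p) = -8 + (r + p)*(-4 + 4) = -8 + (p + r)*0 = -8 + 0 = -8)
(0*k(L(4), t(-2, a)))*204 = (0*(-8))*204 = 0*204 = 0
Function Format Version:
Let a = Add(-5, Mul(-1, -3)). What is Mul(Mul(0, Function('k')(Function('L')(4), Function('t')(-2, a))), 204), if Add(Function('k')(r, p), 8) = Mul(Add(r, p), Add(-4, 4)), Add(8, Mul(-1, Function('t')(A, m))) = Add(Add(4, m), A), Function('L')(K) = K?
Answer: 0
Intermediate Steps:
a = -2 (a = Add(-5, 3) = -2)
Function('t')(A, m) = Add(4, Mul(-1, A), Mul(-1, m)) (Function('t')(A, m) = Add(8, Mul(-1, Add(Add(4, m), A))) = Add(8, Mul(-1, Add(4, A, m))) = Add(8, Add(-4, Mul(-1, A), Mul(-1, m))) = Add(4, Mul(-1, A), Mul(-1, m)))
Function('k')(r, p) = -8 (Function('k')(r, p) = Add(-8, Mul(Add(r, p), Add(-4, 4))) = Add(-8, Mul(Add(p, r), 0)) = Add(-8, 0) = -8)
Mul(Mul(0, Function('k')(Function('L')(4), Function('t')(-2, a))), 204) = Mul(Mul(0, -8), 204) = Mul(0, 204) = 0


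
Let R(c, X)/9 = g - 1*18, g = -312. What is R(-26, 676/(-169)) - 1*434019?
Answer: -436989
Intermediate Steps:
R(c, X) = -2970 (R(c, X) = 9*(-312 - 1*18) = 9*(-312 - 18) = 9*(-330) = -2970)
R(-26, 676/(-169)) - 1*434019 = -2970 - 1*434019 = -2970 - 434019 = -436989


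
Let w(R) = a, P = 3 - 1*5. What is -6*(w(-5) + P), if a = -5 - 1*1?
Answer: 48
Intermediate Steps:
P = -2 (P = 3 - 5 = -2)
a = -6 (a = -5 - 1 = -6)
w(R) = -6
-6*(w(-5) + P) = -6*(-6 - 2) = -6*(-8) = 48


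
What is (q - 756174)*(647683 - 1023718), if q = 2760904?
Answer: -753848645550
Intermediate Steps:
(q - 756174)*(647683 - 1023718) = (2760904 - 756174)*(647683 - 1023718) = 2004730*(-376035) = -753848645550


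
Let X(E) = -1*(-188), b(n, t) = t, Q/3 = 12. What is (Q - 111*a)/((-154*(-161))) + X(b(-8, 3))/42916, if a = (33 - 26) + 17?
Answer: -13515247/133007413 ≈ -0.10161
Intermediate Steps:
Q = 36 (Q = 3*12 = 36)
a = 24 (a = 7 + 17 = 24)
X(E) = 188
(Q - 111*a)/((-154*(-161))) + X(b(-8, 3))/42916 = (36 - 111*24)/((-154*(-161))) + 188/42916 = (36 - 2664)/24794 + 188*(1/42916) = -2628*1/24794 + 47/10729 = -1314/12397 + 47/10729 = -13515247/133007413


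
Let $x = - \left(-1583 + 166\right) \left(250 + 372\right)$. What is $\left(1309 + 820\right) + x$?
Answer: $883503$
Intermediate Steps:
$x = 881374$ ($x = - \left(-1417\right) 622 = \left(-1\right) \left(-881374\right) = 881374$)
$\left(1309 + 820\right) + x = \left(1309 + 820\right) + 881374 = 2129 + 881374 = 883503$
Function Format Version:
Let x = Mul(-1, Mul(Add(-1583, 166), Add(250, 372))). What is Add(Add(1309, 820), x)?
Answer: 883503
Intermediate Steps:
x = 881374 (x = Mul(-1, Mul(-1417, 622)) = Mul(-1, -881374) = 881374)
Add(Add(1309, 820), x) = Add(Add(1309, 820), 881374) = Add(2129, 881374) = 883503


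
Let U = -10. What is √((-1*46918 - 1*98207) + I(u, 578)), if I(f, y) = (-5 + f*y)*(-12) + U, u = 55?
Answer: I*√526555 ≈ 725.64*I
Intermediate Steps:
I(f, y) = 50 - 12*f*y (I(f, y) = (-5 + f*y)*(-12) - 10 = (60 - 12*f*y) - 10 = 50 - 12*f*y)
√((-1*46918 - 1*98207) + I(u, 578)) = √((-1*46918 - 1*98207) + (50 - 12*55*578)) = √((-46918 - 98207) + (50 - 381480)) = √(-145125 - 381430) = √(-526555) = I*√526555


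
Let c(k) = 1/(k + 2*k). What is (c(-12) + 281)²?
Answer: 102313225/1296 ≈ 78945.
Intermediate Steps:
c(k) = 1/(3*k)
(c(-12) + 281)² = ((⅓)/(-12) + 281)² = ((⅓)*(-1/12) + 281)² = (-1/36 + 281)² = (10115/36)² = 102313225/1296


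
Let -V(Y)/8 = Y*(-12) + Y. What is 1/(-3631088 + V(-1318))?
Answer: -1/3747072 ≈ -2.6687e-7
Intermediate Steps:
V(Y) = 88*Y (V(Y) = -8*(Y*(-12) + Y) = -8*(-12*Y + Y) = -(-88)*Y = 88*Y)
1/(-3631088 + V(-1318)) = 1/(-3631088 + 88*(-1318)) = 1/(-3631088 - 115984) = 1/(-3747072) = -1/3747072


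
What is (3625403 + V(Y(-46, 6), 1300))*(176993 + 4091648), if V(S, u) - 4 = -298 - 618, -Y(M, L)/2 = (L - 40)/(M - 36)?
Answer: 15471650886731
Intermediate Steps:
Y(M, L) = -2*(-40 + L)/(-36 + M) (Y(M, L) = -2*(L - 40)/(M - 36) = -2*(-40 + L)/(-36 + M))
V(S, u) = -912 (V(S, u) = 4 + (-298 - 618) = 4 - 916 = -912)
(3625403 + V(Y(-46, 6), 1300))*(176993 + 4091648) = (3625403 - 912)*(176993 + 4091648) = 3624491*4268641 = 15471650886731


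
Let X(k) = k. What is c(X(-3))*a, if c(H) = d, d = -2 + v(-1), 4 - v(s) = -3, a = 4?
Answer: 20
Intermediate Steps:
v(s) = 7 (v(s) = 4 - 1*(-3) = 4 + 3 = 7)
d = 5 (d = -2 + 7 = 5)
c(H) = 5
c(X(-3))*a = 5*4 = 20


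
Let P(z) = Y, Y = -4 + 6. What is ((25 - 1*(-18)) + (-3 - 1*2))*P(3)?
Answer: 76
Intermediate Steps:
Y = 2
P(z) = 2
((25 - 1*(-18)) + (-3 - 1*2))*P(3) = ((25 - 1*(-18)) + (-3 - 1*2))*2 = ((25 + 18) + (-3 - 2))*2 = (43 - 5)*2 = 38*2 = 76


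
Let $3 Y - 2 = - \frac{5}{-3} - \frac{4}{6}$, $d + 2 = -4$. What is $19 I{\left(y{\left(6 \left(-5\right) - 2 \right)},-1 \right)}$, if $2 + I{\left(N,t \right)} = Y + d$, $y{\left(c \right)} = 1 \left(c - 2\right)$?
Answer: $-133$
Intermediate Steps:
$d = -6$ ($d = -2 - 4 = -6$)
$Y = 1$ ($Y = \frac{2}{3} + \frac{- \frac{5}{-3} - \frac{4}{6}}{3} = \frac{2}{3} + \frac{\left(-5\right) \left(- \frac{1}{3}\right) - \frac{2}{3}}{3} = \frac{2}{3} + \frac{\frac{5}{3} - \frac{2}{3}}{3} = \frac{2}{3} + \frac{1}{3} \cdot 1 = \frac{2}{3} + \frac{1}{3} = 1$)
$y{\left(c \right)} = -2 + c$ ($y{\left(c \right)} = 1 \left(-2 + c\right) = -2 + c$)
$I{\left(N,t \right)} = -7$ ($I{\left(N,t \right)} = -2 + \left(1 - 6\right) = -2 - 5 = -7$)
$19 I{\left(y{\left(6 \left(-5\right) - 2 \right)},-1 \right)} = 19 \left(-7\right) = -133$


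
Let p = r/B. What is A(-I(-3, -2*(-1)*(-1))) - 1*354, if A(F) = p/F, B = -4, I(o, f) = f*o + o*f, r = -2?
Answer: -8497/24 ≈ -354.04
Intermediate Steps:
I(o, f) = 2*f*o (I(o, f) = f*o + f*o = 2*f*o)
p = ½ (p = -2/(-4) = -2*(-¼) = ½ ≈ 0.50000)
A(F) = 1/(2*F)
A(-I(-3, -2*(-1)*(-1))) - 1*354 = 1/(2*((-2*-2*(-1)*(-1)*(-3)))) - 1*354 = 1/(2*((-2*2*(-1)*(-3)))) - 354 = 1/(2*((-2*(-2)*(-3)))) - 354 = 1/(2*((-1*12))) - 354 = (½)/(-12) - 354 = (½)*(-1/12) - 354 = -1/24 - 354 = -8497/24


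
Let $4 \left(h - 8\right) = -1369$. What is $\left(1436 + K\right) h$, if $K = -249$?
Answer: $- \frac{1587019}{4} \approx -3.9676 \cdot 10^{5}$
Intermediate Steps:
$h = - \frac{1337}{4}$ ($h = 8 + \frac{1}{4} \left(-1369\right) = 8 - \frac{1369}{4} = - \frac{1337}{4} \approx -334.25$)
$\left(1436 + K\right) h = \left(1436 - 249\right) \left(- \frac{1337}{4}\right) = 1187 \left(- \frac{1337}{4}\right) = - \frac{1587019}{4}$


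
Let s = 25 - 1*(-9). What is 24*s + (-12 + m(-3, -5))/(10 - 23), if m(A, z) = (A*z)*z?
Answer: 10695/13 ≈ 822.69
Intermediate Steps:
m(A, z) = A*z²
s = 34 (s = 25 + 9 = 34)
24*s + (-12 + m(-3, -5))/(10 - 23) = 24*34 + (-12 - 3*(-5)²)/(10 - 23) = 816 + (-12 - 3*25)/(-13) = 816 + (-12 - 75)*(-1/13) = 816 - 87*(-1/13) = 816 + 87/13 = 10695/13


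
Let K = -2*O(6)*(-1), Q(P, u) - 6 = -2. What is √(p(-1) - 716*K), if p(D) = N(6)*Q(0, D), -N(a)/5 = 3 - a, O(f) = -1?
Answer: 2*√373 ≈ 38.626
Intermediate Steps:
Q(P, u) = 4 (Q(P, u) = 6 - 2 = 4)
N(a) = -15 + 5*a (N(a) = -5*(3 - a) = -15 + 5*a)
K = -2 (K = -2*(-1)*(-1) = 2*(-1) = -2)
p(D) = 60 (p(D) = (-15 + 5*6)*4 = (-15 + 30)*4 = 15*4 = 60)
√(p(-1) - 716*K) = √(60 - 716*(-2)) = √(60 + 1432) = √1492 = 2*√373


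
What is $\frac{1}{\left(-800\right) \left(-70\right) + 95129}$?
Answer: $\frac{1}{151129} \approx 6.6169 \cdot 10^{-6}$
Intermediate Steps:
$\frac{1}{\left(-800\right) \left(-70\right) + 95129} = \frac{1}{56000 + 95129} = \frac{1}{151129}$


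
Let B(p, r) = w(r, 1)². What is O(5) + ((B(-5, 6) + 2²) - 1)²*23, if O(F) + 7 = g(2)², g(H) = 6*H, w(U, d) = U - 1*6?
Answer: 344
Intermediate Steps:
w(U, d) = -6 + U (w(U, d) = U - 6 = -6 + U)
B(p, r) = (-6 + r)²
O(F) = 137 (O(F) = -7 + (6*2)² = -7 + 12² = -7 + 144 = 137)
O(5) + ((B(-5, 6) + 2²) - 1)²*23 = 137 + (((-6 + 6)² + 2²) - 1)²*23 = 137 + ((0² + 4) - 1)²*23 = 137 + ((0 + 4) - 1)²*23 = 137 + (4 - 1)²*23 = 137 + 3²*23 = 137 + 9*23 = 137 + 207 = 344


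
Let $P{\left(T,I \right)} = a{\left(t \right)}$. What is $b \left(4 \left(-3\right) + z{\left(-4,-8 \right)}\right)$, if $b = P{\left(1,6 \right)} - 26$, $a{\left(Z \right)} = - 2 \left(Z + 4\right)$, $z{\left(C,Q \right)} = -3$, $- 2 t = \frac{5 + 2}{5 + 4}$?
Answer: $\frac{1495}{3} \approx 498.33$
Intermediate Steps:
$t = - \frac{7}{18}$ ($t = - \frac{\left(5 + 2\right) \frac{1}{5 + 4}}{2} = - \frac{7 \cdot \frac{1}{9}}{2} = \left(- \frac{1}{2}\right) \frac{7}{9} = - \frac{7}{18} \approx -0.38889$)
$a{\left(Z \right)} = -8 - 2 Z$ ($a{\left(Z \right)} = - 2 \left(4 + Z\right) = -8 - 2 Z$)
$P{\left(T,I \right)} = - \frac{65}{9}$ ($P{\left(T,I \right)} = -8 - - \frac{7}{9} = -8 + \frac{7}{9} = - \frac{65}{9}$)
$b = - \frac{299}{9}$ ($b = - \frac{65}{9} - 26 = - \frac{299}{9} \approx -33.222$)
$b \left(4 \left(-3\right) + z{\left(-4,-8 \right)}\right) = - \frac{299 \left(4 \left(-3\right) - 3\right)}{9} = - \frac{299 \left(-12 - 3\right)}{9} = \left(- \frac{299}{9}\right) \left(-15\right) = \frac{1495}{3}$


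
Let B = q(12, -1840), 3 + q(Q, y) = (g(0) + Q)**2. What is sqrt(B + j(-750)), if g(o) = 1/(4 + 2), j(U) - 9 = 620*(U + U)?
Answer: I*sqrt(33474455)/6 ≈ 964.29*I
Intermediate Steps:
j(U) = 9 + 1240*U (j(U) = 9 + 620*(U + U) = 9 + 620*(2*U) = 9 + 1240*U)
g(o) = 1/6
q(Q, y) = -3 + (1/6 + Q)**2
B = 5221/36 (B = -3 + (1 + 6*12)**2/36 = -3 + (1 + 72)**2/36 = -3 + (1/36)*73**2 = -3 + (1/36)*5329 = -3 + 5329/36 = 5221/36 ≈ 145.03)
sqrt(B + j(-750)) = sqrt(5221/36 + (9 + 1240*(-750))) = sqrt(5221/36 + (9 - 930000)) = sqrt(5221/36 - 929991) = sqrt(-33474455/36) = I*sqrt(33474455)/6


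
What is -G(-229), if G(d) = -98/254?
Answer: 49/127 ≈ 0.38583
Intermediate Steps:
G(d) = -49/127 (G(d) = -98*1/254 = -49/127)
-G(-229) = -1*(-49/127) = 49/127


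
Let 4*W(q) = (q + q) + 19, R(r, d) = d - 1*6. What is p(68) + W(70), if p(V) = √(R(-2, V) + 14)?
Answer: 159/4 + 2*√19 ≈ 48.468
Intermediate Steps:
R(r, d) = -6 + d (R(r, d) = d - 6 = -6 + d)
W(q) = 19/4 + q/2 (W(q) = ((q + q) + 19)/4 = (2*q + 19)/4 = (19 + 2*q)/4 = 19/4 + q/2)
p(V) = √(8 + V) (p(V) = √((-6 + V) + 14) = √(8 + V))
p(68) + W(70) = √(8 + 68) + (19/4 + (½)*70) = √76 + (19/4 + 35) = 2*√19 + 159/4 = 159/4 + 2*√19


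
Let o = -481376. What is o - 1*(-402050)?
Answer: -79326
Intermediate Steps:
o - 1*(-402050) = -481376 - 1*(-402050) = -481376 + 402050 = -79326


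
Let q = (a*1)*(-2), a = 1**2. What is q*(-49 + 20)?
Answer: 58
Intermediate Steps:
a = 1
q = -2 (q = (1*1)*(-2) = 1*(-2) = -2)
q*(-49 + 20) = -2*(-49 + 20) = -2*(-29) = 58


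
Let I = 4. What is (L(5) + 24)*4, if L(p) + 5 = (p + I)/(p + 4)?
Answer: 80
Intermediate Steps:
L(p) = -4 (L(p) = -5 + (p + 4)/(p + 4) = -5 + (4 + p)/(4 + p) = -5 + 1 = -4)
(L(5) + 24)*4 = (-4 + 24)*4 = 20*4 = 80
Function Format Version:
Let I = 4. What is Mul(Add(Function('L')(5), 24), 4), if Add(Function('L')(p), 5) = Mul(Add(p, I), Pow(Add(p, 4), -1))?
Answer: 80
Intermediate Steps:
Function('L')(p) = -4 (Function('L')(p) = Add(-5, Mul(Add(p, 4), Pow(Add(p, 4), -1))) = Add(-5, Mul(Add(4, p), Pow(Add(4, p), -1))) = Add(-5, 1) = -4)
Mul(Add(Function('L')(5), 24), 4) = Mul(Add(-4, 24), 4) = Mul(20, 4) = 80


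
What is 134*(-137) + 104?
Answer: -18254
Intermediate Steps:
134*(-137) + 104 = -18358 + 104 = -18254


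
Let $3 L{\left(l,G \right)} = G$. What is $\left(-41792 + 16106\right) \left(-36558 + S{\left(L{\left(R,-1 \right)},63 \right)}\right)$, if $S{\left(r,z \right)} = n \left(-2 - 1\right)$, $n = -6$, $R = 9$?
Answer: $938566440$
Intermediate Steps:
$L{\left(l,G \right)} = \frac{G}{3}$
$S{\left(r,z \right)} = 18$ ($S{\left(r,z \right)} = - 6 \left(-2 - 1\right) = \left(-6\right) \left(-3\right) = 18$)
$\left(-41792 + 16106\right) \left(-36558 + S{\left(L{\left(R,-1 \right)},63 \right)}\right) = \left(-41792 + 16106\right) \left(-36558 + 18\right) = \left(-25686\right) \left(-36540\right) = 938566440$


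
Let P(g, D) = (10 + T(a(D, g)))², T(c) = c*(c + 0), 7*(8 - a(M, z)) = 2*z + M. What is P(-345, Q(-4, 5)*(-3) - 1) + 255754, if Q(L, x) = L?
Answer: 122026979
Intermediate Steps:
a(M, z) = 8 - 2*z/7 - M/7 (a(M, z) = 8 - (2*z + M)/7 = 8 - (M + 2*z)/7 = 8 + (-2*z/7 - M/7) = 8 - 2*z/7 - M/7)
T(c) = c² (T(c) = c*c = c²)
P(g, D) = (10 + (8 - 2*g/7 - D/7)²)²
P(-345, Q(-4, 5)*(-3) - 1) + 255754 = (490 + (-56 + (-4*(-3) - 1) + 2*(-345))²)²/2401 + 255754 = (490 + (-56 + (12 - 1) - 690)²)²/2401 + 255754 = (490 + (-56 + 11 - 690)²)²/2401 + 255754 = (490 + (-735)²)²/2401 + 255754 = (490 + 540225)²/2401 + 255754 = (1/2401)*540715² + 255754 = (1/2401)*292372711225 + 255754 = 121771225 + 255754 = 122026979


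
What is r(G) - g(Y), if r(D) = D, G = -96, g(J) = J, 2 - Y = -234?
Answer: -332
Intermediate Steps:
Y = 236 (Y = 2 - 1*(-234) = 2 + 234 = 236)
r(G) - g(Y) = -96 - 1*236 = -96 - 236 = -332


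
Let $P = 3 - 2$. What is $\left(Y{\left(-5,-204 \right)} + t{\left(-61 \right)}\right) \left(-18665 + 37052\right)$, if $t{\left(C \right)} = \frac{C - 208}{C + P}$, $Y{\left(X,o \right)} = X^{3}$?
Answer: $- \frac{44318799}{20} \approx -2.2159 \cdot 10^{6}$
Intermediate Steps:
$P = 1$ ($P = 3 - 2 = 1$)
$t{\left(C \right)} = \frac{-208 + C}{1 + C}$ ($t{\left(C \right)} = \frac{C - 208}{C + 1} = \frac{-208 + C}{1 + C}$)
$\left(Y{\left(-5,-204 \right)} + t{\left(-61 \right)}\right) \left(-18665 + 37052\right) = \left(\left(-5\right)^{3} + \frac{-208 - 61}{1 - 61}\right) \left(-18665 + 37052\right) = \left(-125 + \frac{1}{-60} \left(-269\right)\right) 18387 = \left(-125 - - \frac{269}{60}\right) 18387 = \left(-125 + \frac{269}{60}\right) 18387 = \left(- \frac{7231}{60}\right) 18387 = - \frac{44318799}{20}$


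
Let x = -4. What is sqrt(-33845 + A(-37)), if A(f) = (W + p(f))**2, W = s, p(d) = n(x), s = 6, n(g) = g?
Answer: I*sqrt(33841) ≈ 183.96*I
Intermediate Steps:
p(d) = -4
W = 6
A(f) = 4 (A(f) = (6 - 4)**2 = 2**2 = 4)
sqrt(-33845 + A(-37)) = sqrt(-33845 + 4) = sqrt(-33841) = I*sqrt(33841)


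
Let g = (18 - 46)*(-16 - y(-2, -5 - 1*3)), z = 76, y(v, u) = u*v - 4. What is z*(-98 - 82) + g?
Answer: -12896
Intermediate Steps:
y(v, u) = -4 + u*v
g = 784 (g = (18 - 46)*(-16 - (-4 + (-5 - 1*3)*(-2))) = -28*(-16 - (-4 + (-5 - 3)*(-2))) = -28*(-16 - (-4 - 8*(-2))) = -28*(-16 - (-4 + 16)) = -28*(-16 - 1*12) = -28*(-16 - 12) = -28*(-28) = 784)
z*(-98 - 82) + g = 76*(-98 - 82) + 784 = 76*(-180) + 784 = -13680 + 784 = -12896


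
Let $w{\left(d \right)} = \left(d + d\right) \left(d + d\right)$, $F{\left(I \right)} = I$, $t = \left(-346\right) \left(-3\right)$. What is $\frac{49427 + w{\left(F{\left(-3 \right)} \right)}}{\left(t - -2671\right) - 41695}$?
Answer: $- \frac{49463}{37986} \approx -1.3021$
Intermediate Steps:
$t = 1038$
$w{\left(d \right)} = 4 d^{2}$ ($w{\left(d \right)} = 2 d 2 d = 4 d^{2}$)
$\frac{49427 + w{\left(F{\left(-3 \right)} \right)}}{\left(t - -2671\right) - 41695} = \frac{49427 + 4 \left(-3\right)^{2}}{\left(1038 - -2671\right) - 41695} = \frac{49427 + 4 \cdot 9}{\left(1038 + 2671\right) - 41695} = \frac{49427 + 36}{3709 - 41695} = \frac{49463}{-37986} = 49463 \left(- \frac{1}{37986}\right) = - \frac{49463}{37986}$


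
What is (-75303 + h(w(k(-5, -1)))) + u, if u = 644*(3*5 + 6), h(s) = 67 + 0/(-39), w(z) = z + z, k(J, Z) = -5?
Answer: -61712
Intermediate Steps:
w(z) = 2*z
h(s) = 67 (h(s) = 67 + 0*(-1/39) = 67 + 0 = 67)
u = 13524 (u = 644*(15 + 6) = 644*21 = 13524)
(-75303 + h(w(k(-5, -1)))) + u = (-75303 + 67) + 13524 = -75236 + 13524 = -61712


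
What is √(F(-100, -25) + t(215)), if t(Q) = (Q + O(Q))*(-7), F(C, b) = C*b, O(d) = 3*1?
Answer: √974 ≈ 31.209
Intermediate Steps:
O(d) = 3
t(Q) = -21 - 7*Q (t(Q) = (Q + 3)*(-7) = (3 + Q)*(-7) = -21 - 7*Q)
√(F(-100, -25) + t(215)) = √(-100*(-25) + (-21 - 7*215)) = √(2500 + (-21 - 1505)) = √(2500 - 1526) = √974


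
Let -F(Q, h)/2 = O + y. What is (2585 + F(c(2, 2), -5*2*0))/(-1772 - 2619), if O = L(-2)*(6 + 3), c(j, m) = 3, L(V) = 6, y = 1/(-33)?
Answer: -81743/144903 ≈ -0.56412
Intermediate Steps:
y = -1/33 ≈ -0.030303
O = 54 (O = 6*(6 + 3) = 6*9 = 54)
F(Q, h) = -3562/33 (F(Q, h) = -2*(54 - 1/33) = -2*1781/33 = -3562/33)
(2585 + F(c(2, 2), -5*2*0))/(-1772 - 2619) = (2585 - 3562/33)/(-1772 - 2619) = (81743/33)/(-4391) = (81743/33)*(-1/4391) = -81743/144903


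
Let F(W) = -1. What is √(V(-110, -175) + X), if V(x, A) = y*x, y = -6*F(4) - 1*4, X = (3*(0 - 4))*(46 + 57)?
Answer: 4*I*√91 ≈ 38.158*I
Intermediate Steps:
X = -1236 (X = (3*(-4))*103 = -12*103 = -1236)
y = 2 (y = -6*(-1) - 1*4 = 6 - 4 = 2)
V(x, A) = 2*x
√(V(-110, -175) + X) = √(2*(-110) - 1236) = √(-220 - 1236) = √(-1456) = 4*I*√91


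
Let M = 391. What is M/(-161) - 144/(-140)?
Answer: -7/5 ≈ -1.4000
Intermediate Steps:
M/(-161) - 144/(-140) = 391/(-161) - 144/(-140) = 391*(-1/161) - 144*(-1/140) = -17/7 + 36/35 = -7/5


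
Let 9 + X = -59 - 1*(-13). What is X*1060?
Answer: -58300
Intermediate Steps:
X = -55 (X = -9 + (-59 - 1*(-13)) = -9 + (-59 + 13) = -9 - 46 = -55)
X*1060 = -55*1060 = -58300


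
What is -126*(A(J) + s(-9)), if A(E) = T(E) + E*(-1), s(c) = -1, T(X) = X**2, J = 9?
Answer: -8946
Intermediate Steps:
A(E) = E**2 - E (A(E) = E**2 + E*(-1) = E**2 - E)
-126*(A(J) + s(-9)) = -126*(9*(-1 + 9) - 1) = -126*(9*8 - 1) = -126*(72 - 1) = -126*71 = -8946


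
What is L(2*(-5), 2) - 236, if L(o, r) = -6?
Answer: -242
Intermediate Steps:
L(2*(-5), 2) - 236 = -6 - 236 = -242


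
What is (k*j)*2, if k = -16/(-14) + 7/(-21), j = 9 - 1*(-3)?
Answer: 136/7 ≈ 19.429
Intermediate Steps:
j = 12 (j = 9 + 3 = 12)
k = 17/21 (k = -16*(-1/14) + 7*(-1/21) = 8/7 - 1/3 = 17/21 ≈ 0.80952)
(k*j)*2 = ((17/21)*12)*2 = (68/7)*2 = 136/7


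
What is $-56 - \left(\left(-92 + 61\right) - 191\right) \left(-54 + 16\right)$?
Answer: $-8492$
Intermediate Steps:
$-56 - \left(\left(-92 + 61\right) - 191\right) \left(-54 + 16\right) = -56 - \left(-31 - 191\right) \left(-38\right) = -56 - \left(-222\right) \left(-38\right) = -56 - 8436 = -8492$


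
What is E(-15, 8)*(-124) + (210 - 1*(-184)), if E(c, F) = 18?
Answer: -1838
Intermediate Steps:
E(-15, 8)*(-124) + (210 - 1*(-184)) = 18*(-124) + (210 - 1*(-184)) = -2232 + (210 + 184) = -2232 + 394 = -1838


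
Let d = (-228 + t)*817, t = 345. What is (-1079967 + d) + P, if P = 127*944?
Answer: -864490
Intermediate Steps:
d = 95589 (d = (-228 + 345)*817 = 117*817 = 95589)
P = 119888
(-1079967 + d) + P = (-1079967 + 95589) + 119888 = -984378 + 119888 = -864490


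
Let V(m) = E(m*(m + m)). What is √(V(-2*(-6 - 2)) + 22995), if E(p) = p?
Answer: √23507 ≈ 153.32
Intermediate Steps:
V(m) = 2*m² (V(m) = m*(m + m) = m*(2*m) = 2*m²)
√(V(-2*(-6 - 2)) + 22995) = √(2*(-2*(-6 - 2))² + 22995) = √(2*(-2*(-8))² + 22995) = √(2*16² + 22995) = √(2*256 + 22995) = √(512 + 22995) = √23507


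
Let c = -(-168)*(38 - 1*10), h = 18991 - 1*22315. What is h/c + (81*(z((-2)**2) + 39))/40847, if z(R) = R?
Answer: -9949283/16012024 ≈ -0.62136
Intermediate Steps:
h = -3324 (h = 18991 - 22315 = -3324)
c = 4704 (c = -(-168)*(38 - 10) = -(-168)*28 = -1*(-4704) = 4704)
h/c + (81*(z((-2)**2) + 39))/40847 = -3324/4704 + (81*((-2)**2 + 39))/40847 = -3324*1/4704 + (81*(4 + 39))*(1/40847) = -277/392 + (81*43)*(1/40847) = -277/392 + 3483*(1/40847) = -277/392 + 3483/40847 = -9949283/16012024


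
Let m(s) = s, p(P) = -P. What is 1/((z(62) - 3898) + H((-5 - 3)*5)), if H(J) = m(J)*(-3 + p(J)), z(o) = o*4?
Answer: -1/5130 ≈ -0.00019493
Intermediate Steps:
z(o) = 4*o
H(J) = J*(-3 - J)
1/((z(62) - 3898) + H((-5 - 3)*5)) = 1/((4*62 - 3898) - (-5 - 3)*5*(3 + (-5 - 3)*5)) = 1/((248 - 3898) - (-8*5)*(3 - 8*5)) = 1/(-3650 - 1*(-40)*(3 - 40)) = 1/(-3650 - 1*(-40)*(-37)) = 1/(-3650 - 1480) = 1/(-5130) = -1/5130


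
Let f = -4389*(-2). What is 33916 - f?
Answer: 25138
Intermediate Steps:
f = 8778
33916 - f = 33916 - 1*8778 = 33916 - 8778 = 25138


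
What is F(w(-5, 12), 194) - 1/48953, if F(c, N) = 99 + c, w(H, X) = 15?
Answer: 5580641/48953 ≈ 114.00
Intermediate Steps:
F(w(-5, 12), 194) - 1/48953 = (99 + 15) - 1/48953 = 114 - 1*1/48953 = 114 - 1/48953 = 5580641/48953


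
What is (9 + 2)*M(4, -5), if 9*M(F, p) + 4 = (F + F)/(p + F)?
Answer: -44/3 ≈ -14.667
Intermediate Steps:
M(F, p) = -4/9 + 2*F/(9*(F + p)) (M(F, p) = -4/9 + ((F + F)/(p + F))/9 = -4/9 + ((2*F)/(F + p))/9 = -4/9 + (2*F/(F + p))/9 = -4/9 + 2*F/(9*(F + p)))
(9 + 2)*M(4, -5) = (9 + 2)*(2*(-1*4 - 2*(-5))/(9*(4 - 5))) = 11*((2/9)*(-4 + 10)/(-1)) = 11*((2/9)*(-1)*6) = 11*(-4/3) = -44/3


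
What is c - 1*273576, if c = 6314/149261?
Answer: -5833460146/21323 ≈ -2.7358e+5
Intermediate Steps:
c = 902/21323 (c = 6314*(1/149261) = 902/21323 ≈ 0.042302)
c - 1*273576 = 902/21323 - 1*273576 = 902/21323 - 273576 = -5833460146/21323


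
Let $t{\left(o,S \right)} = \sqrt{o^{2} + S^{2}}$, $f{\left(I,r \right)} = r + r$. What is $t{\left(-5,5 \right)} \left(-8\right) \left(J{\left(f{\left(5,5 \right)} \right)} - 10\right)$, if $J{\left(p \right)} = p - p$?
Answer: $400 \sqrt{2} \approx 565.69$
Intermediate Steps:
$f{\left(I,r \right)} = 2 r$
$J{\left(p \right)} = 0$
$t{\left(o,S \right)} = \sqrt{S^{2} + o^{2}}$
$t{\left(-5,5 \right)} \left(-8\right) \left(J{\left(f{\left(5,5 \right)} \right)} - 10\right) = \sqrt{5^{2} + \left(-5\right)^{2}} \left(-8\right) \left(0 - 10\right) = \sqrt{25 + 25} \left(-8\right) \left(-10\right) = \sqrt{50} \left(-8\right) \left(-10\right) = 5 \sqrt{2} \left(-8\right) \left(-10\right) = - 40 \sqrt{2} \left(-10\right) = 400 \sqrt{2}$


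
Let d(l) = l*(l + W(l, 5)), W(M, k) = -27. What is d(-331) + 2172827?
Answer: 2291325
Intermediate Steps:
d(l) = l*(-27 + l) (d(l) = l*(l - 27) = l*(-27 + l))
d(-331) + 2172827 = -331*(-27 - 331) + 2172827 = -331*(-358) + 2172827 = 118498 + 2172827 = 2291325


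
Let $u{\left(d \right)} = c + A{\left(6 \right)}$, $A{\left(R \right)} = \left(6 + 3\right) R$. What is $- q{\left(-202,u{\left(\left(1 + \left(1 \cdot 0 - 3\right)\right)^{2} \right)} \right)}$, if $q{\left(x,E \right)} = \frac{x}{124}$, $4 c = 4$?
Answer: $\frac{101}{62} \approx 1.629$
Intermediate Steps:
$c = 1$ ($c = \frac{1}{4} \cdot 4 = 1$)
$A{\left(R \right)} = 9 R$
$u{\left(d \right)} = 55$ ($u{\left(d \right)} = 1 + 9 \cdot 6 = 1 + 54 = 55$)
$q{\left(x,E \right)} = \frac{x}{124}$ ($q{\left(x,E \right)} = x \frac{1}{124} = \frac{x}{124}$)
$- q{\left(-202,u{\left(\left(1 + \left(1 \cdot 0 - 3\right)\right)^{2} \right)} \right)} = - \frac{-202}{124} = \left(-1\right) \left(- \frac{101}{62}\right) = \frac{101}{62}$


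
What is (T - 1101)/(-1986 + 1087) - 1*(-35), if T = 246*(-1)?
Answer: 32812/899 ≈ 36.498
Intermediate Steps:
T = -246
(T - 1101)/(-1986 + 1087) - 1*(-35) = (-246 - 1101)/(-1986 + 1087) - 1*(-35) = -1347/(-899) + 35 = -1347*(-1/899) + 35 = 1347/899 + 35 = 32812/899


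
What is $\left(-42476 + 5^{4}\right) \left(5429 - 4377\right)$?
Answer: $-44027252$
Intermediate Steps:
$\left(-42476 + 5^{4}\right) \left(5429 - 4377\right) = \left(-42476 + 625\right) 1052 = \left(-41851\right) 1052 = -44027252$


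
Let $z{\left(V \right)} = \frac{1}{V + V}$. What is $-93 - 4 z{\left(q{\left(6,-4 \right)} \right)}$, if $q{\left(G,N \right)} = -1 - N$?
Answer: $- \frac{281}{3} \approx -93.667$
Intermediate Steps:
$z{\left(V \right)} = \frac{1}{2 V}$
$-93 - 4 z{\left(q{\left(6,-4 \right)} \right)} = -93 - 4 \frac{1}{2 \left(-1 - -4\right)} = -93 - 4 \frac{1}{2 \left(-1 + 4\right)} = -93 - 4 \frac{1}{2 \cdot 3} = -93 - 4 \cdot \frac{1}{2} \cdot \frac{1}{3} = -93 - \frac{2}{3} = - \frac{281}{3}$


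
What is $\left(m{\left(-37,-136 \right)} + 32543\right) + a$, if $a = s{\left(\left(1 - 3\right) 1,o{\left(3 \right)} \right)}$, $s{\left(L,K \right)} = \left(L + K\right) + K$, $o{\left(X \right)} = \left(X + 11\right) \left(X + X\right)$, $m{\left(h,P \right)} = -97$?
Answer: $32612$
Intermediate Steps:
$o{\left(X \right)} = 2 X \left(11 + X\right)$ ($o{\left(X \right)} = \left(11 + X\right) 2 X = 2 X \left(11 + X\right)$)
$s{\left(L,K \right)} = L + 2 K$ ($s{\left(L,K \right)} = \left(K + L\right) + K = L + 2 K$)
$a = 166$ ($a = \left(1 - 3\right) 1 + 2 \cdot 2 \cdot 3 \left(11 + 3\right) = \left(-2\right) 1 + 2 \cdot 2 \cdot 3 \cdot 14 = -2 + 2 \cdot 84 = -2 + 168 = 166$)
$\left(m{\left(-37,-136 \right)} + 32543\right) + a = \left(-97 + 32543\right) + 166 = 32446 + 166 = 32612$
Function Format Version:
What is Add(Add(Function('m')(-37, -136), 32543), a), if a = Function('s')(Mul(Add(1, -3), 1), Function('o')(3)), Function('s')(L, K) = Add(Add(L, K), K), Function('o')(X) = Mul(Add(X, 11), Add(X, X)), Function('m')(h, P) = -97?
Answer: 32612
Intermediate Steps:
Function('o')(X) = Mul(2, X, Add(11, X)) (Function('o')(X) = Mul(Add(11, X), Mul(2, X)) = Mul(2, X, Add(11, X)))
Function('s')(L, K) = Add(L, Mul(2, K)) (Function('s')(L, K) = Add(Add(K, L), K) = Add(L, Mul(2, K)))
a = 166 (a = Add(Mul(Add(1, -3), 1), Mul(2, Mul(2, 3, Add(11, 3)))) = Add(Mul(-2, 1), Mul(2, Mul(2, 3, 14))) = Add(-2, Mul(2, 84)) = Add(-2, 168) = 166)
Add(Add(Function('m')(-37, -136), 32543), a) = Add(Add(-97, 32543), 166) = Add(32446, 166) = 32612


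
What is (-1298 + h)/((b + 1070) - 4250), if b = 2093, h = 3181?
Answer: -1883/1087 ≈ -1.7323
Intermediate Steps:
(-1298 + h)/((b + 1070) - 4250) = (-1298 + 3181)/((2093 + 1070) - 4250) = 1883/(3163 - 4250) = 1883/(-1087) = 1883*(-1/1087) = -1883/1087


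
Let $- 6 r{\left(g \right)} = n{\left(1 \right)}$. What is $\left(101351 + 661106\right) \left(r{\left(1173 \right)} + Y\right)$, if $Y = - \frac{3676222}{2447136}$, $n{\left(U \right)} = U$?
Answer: $- \frac{1556966929823}{1223568} \approx -1.2725 \cdot 10^{6}$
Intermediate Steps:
$r{\left(g \right)} = - \frac{1}{6}$ ($r{\left(g \right)} = \left(- \frac{1}{6}\right) 1 = - \frac{1}{6}$)
$Y = - \frac{1838111}{1223568}$ ($Y = \left(-3676222\right) \frac{1}{2447136} = - \frac{1838111}{1223568} \approx -1.5023$)
$\left(101351 + 661106\right) \left(r{\left(1173 \right)} + Y\right) = \left(101351 + 661106\right) \left(- \frac{1}{6} - \frac{1838111}{1223568}\right) = 762457 \left(- \frac{2042039}{1223568}\right) = - \frac{1556966929823}{1223568}$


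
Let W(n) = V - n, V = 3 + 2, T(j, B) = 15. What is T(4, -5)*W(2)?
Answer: 45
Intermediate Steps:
V = 5
W(n) = 5 - n
T(4, -5)*W(2) = 15*(5 - 1*2) = 15*(5 - 2) = 15*3 = 45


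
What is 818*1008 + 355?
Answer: 824899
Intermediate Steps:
818*1008 + 355 = 824544 + 355 = 824899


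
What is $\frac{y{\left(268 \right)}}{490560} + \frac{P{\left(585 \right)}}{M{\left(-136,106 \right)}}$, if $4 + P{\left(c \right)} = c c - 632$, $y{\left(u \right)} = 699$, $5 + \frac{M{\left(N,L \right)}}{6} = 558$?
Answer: $\frac{1329938247}{12918080} \approx 102.95$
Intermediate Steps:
$M{\left(N,L \right)} = 3318$ ($M{\left(N,L \right)} = -30 + 6 \cdot 558 = -30 + 3348 = 3318$)
$P{\left(c \right)} = -636 + c^{2}$ ($P{\left(c \right)} = -4 + \left(c c - 632\right) = -4 + \left(c^{2} - 632\right) = -4 + \left(-632 + c^{2}\right) = -636 + c^{2}$)
$\frac{y{\left(268 \right)}}{490560} + \frac{P{\left(585 \right)}}{M{\left(-136,106 \right)}} = \frac{699}{490560} + \frac{-636 + 585^{2}}{3318} = 699 \cdot \frac{1}{490560} + \left(-636 + 342225\right) \frac{1}{3318} = \frac{233}{163520} + 341589 \cdot \frac{1}{3318} = \frac{233}{163520} + \frac{113863}{1106} = \frac{1329938247}{12918080}$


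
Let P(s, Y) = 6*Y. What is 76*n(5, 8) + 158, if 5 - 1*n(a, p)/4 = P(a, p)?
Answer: -12914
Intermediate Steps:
n(a, p) = 20 - 24*p
76*n(5, 8) + 158 = 76*(20 - 24*8) + 158 = 76*(20 - 192) + 158 = 76*(-172) + 158 = -13072 + 158 = -12914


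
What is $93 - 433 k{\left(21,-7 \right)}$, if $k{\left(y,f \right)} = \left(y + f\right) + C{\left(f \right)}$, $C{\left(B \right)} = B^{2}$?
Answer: $-27186$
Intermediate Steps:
$k{\left(y,f \right)} = f + y + f^{2}$ ($k{\left(y,f \right)} = \left(y + f\right) + f^{2} = \left(f + y\right) + f^{2} = f + y + f^{2}$)
$93 - 433 k{\left(21,-7 \right)} = 93 - 433 \left(-7 + 21 + \left(-7\right)^{2}\right) = 93 - 433 \left(-7 + 21 + 49\right) = 93 - 27279 = -27186$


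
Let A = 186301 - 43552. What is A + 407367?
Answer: 550116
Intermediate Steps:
A = 142749
A + 407367 = 142749 + 407367 = 550116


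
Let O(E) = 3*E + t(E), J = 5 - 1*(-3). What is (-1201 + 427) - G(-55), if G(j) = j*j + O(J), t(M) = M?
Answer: -3831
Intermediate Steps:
J = 8 (J = 5 + 3 = 8)
O(E) = 4*E (O(E) = 3*E + E = 4*E)
G(j) = 32 + j**2 (G(j) = j*j + 4*8 = j**2 + 32 = 32 + j**2)
(-1201 + 427) - G(-55) = (-1201 + 427) - (32 + (-55)**2) = -774 - (32 + 3025) = -774 - 1*3057 = -774 - 3057 = -3831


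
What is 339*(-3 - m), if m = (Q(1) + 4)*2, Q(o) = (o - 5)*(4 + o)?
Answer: 9831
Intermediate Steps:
Q(o) = (-5 + o)*(4 + o)
m = -32 (m = ((-20 + 1**2 - 1*1) + 4)*2 = ((-20 + 1 - 1) + 4)*2 = (-20 + 4)*2 = -16*2 = -32)
339*(-3 - m) = 339*(-3 - 1*(-32)) = 339*(-3 + 32) = 339*29 = 9831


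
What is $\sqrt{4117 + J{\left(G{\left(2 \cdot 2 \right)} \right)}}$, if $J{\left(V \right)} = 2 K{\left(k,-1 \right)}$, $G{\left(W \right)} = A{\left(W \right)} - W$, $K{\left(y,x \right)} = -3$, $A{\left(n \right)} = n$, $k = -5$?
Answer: $\sqrt{4111} \approx 64.117$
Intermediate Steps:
$G{\left(W \right)} = 0$ ($G{\left(W \right)} = W - W = 0$)
$J{\left(V \right)} = -6$ ($J{\left(V \right)} = 2 \left(-3\right) = -6$)
$\sqrt{4117 + J{\left(G{\left(2 \cdot 2 \right)} \right)}} = \sqrt{4117 - 6} = \sqrt{4111}$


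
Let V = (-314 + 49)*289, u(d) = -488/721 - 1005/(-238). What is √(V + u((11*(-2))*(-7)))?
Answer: 3*I*√5113396415582/24514 ≈ 276.73*I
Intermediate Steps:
u(d) = 86923/24514 (u(d) = -488*1/721 - 1005*(-1/238) = -488/721 + 1005/238 = 86923/24514)
V = -76585 (V = -265*289 = -76585)
√(V + u((11*(-2))*(-7))) = √(-76585 + 86923/24514) = √(-1877317767/24514) = 3*I*√5113396415582/24514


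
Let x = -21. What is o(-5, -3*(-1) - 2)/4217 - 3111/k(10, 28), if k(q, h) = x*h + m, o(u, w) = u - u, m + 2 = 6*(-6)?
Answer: 3111/626 ≈ 4.9697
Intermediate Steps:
m = -38 (m = -2 + 6*(-6) = -2 - 36 = -38)
o(u, w) = 0
k(q, h) = -38 - 21*h (k(q, h) = -21*h - 38 = -38 - 21*h)
o(-5, -3*(-1) - 2)/4217 - 3111/k(10, 28) = 0/4217 - 3111/(-38 - 21*28) = 0*(1/4217) - 3111/(-38 - 588) = 0 - 3111/(-626) = 0 - 3111*(-1/626) = 0 + 3111/626 = 3111/626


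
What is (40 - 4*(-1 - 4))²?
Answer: 3600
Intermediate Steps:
(40 - 4*(-1 - 4))² = (40 - 4*(-5))² = (40 + 20)² = 60² = 3600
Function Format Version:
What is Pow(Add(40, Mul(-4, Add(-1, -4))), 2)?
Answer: 3600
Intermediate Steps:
Pow(Add(40, Mul(-4, Add(-1, -4))), 2) = Pow(Add(40, Mul(-4, -5)), 2) = Pow(Add(40, 20), 2) = Pow(60, 2) = 3600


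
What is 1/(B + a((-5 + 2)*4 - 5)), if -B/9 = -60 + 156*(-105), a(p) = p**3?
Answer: 1/143047 ≈ 6.9907e-6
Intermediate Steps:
B = 147960 (B = -9*(-60 + 156*(-105)) = -9*(-60 - 16380) = -9*(-16440) = 147960)
1/(B + a((-5 + 2)*4 - 5)) = 1/(147960 + ((-5 + 2)*4 - 5)**3) = 1/(147960 + (-3*4 - 5)**3) = 1/(147960 + (-12 - 5)**3) = 1/(147960 + (-17)**3) = 1/(147960 - 4913) = 1/143047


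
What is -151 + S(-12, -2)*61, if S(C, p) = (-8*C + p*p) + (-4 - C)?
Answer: 6437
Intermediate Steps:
S(C, p) = -4 + p² - 9*C (S(C, p) = (-8*C + p²) + (-4 - C) = (p² - 8*C) + (-4 - C) = -4 + p² - 9*C)
-151 + S(-12, -2)*61 = -151 + (-4 + (-2)² - 9*(-12))*61 = -151 + (-4 + 4 + 108)*61 = -151 + 108*61 = -151 + 6588 = 6437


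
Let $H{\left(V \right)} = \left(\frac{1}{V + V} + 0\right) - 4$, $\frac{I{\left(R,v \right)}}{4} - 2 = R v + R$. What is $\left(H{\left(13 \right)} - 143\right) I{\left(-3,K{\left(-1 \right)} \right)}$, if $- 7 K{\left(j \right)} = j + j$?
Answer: $\frac{7642}{7} \approx 1091.7$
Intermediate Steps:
$K{\left(j \right)} = - \frac{2 j}{7}$ ($K{\left(j \right)} = - \frac{j + j}{7} = - \frac{2 j}{7}$)
$I{\left(R,v \right)} = 8 + 4 R + 4 R v$ ($I{\left(R,v \right)} = 8 + 4 \left(R v + R\right) = 8 + 4 \left(R + R v\right) = 8 + \left(4 R + 4 R v\right) = 8 + 4 R + 4 R v$)
$H{\left(V \right)} = -4 + \frac{1}{2 V}$ ($H{\left(V \right)} = \left(\frac{1}{2 V} + 0\right) - 4 = \frac{1}{2 V} - 4 = -4 + \frac{1}{2 V}$)
$\left(H{\left(13 \right)} - 143\right) I{\left(-3,K{\left(-1 \right)} \right)} = \left(\left(-4 + \frac{1}{2 \cdot 13}\right) - 143\right) \left(8 + 4 \left(-3\right) + 4 \left(-3\right) \left(\left(- \frac{2}{7}\right) \left(-1\right)\right)\right) = \left(\left(-4 + \frac{1}{2} \cdot \frac{1}{13}\right) - 143\right) \left(8 - 12 + 4 \left(-3\right) \frac{2}{7}\right) = \left(\left(-4 + \frac{1}{26}\right) - 143\right) \left(8 - 12 - \frac{24}{7}\right) = \left(- \frac{103}{26} - 143\right) \left(- \frac{52}{7}\right) = \left(- \frac{3821}{26}\right) \left(- \frac{52}{7}\right) = \frac{7642}{7}$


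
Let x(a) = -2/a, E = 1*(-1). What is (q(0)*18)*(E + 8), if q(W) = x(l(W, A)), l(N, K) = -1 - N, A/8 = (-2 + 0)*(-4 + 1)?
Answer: 252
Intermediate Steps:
A = 48 (A = 8*((-2 + 0)*(-4 + 1)) = 8*(-2*(-3)) = 8*6 = 48)
E = -1
q(W) = -2/(-1 - W)
(q(0)*18)*(E + 8) = ((2/(1 + 0))*18)*(-1 + 8) = ((2/1)*18)*7 = ((2*1)*18)*7 = (2*18)*7 = 36*7 = 252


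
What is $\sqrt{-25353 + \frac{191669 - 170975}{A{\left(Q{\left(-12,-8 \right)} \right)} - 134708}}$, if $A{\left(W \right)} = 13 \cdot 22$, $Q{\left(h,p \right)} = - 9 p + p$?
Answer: $\frac{i \sqrt{114528271895130}}{67211} \approx 159.23 i$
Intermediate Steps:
$Q{\left(h,p \right)} = - 8 p$
$A{\left(W \right)} = 286$
$\sqrt{-25353 + \frac{191669 - 170975}{A{\left(Q{\left(-12,-8 \right)} \right)} - 134708}} = \sqrt{-25353 + \frac{191669 - 170975}{286 - 134708}} = \sqrt{-25353 + \frac{20694}{-134422}} = \sqrt{-25353 + 20694 \left(- \frac{1}{134422}\right)} = \sqrt{-25353 - \frac{10347}{67211}} = \sqrt{- \frac{1704010830}{67211}} = \frac{i \sqrt{114528271895130}}{67211}$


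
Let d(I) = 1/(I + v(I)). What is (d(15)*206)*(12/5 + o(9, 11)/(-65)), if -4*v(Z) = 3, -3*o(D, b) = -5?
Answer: 381512/11115 ≈ 34.324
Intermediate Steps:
o(D, b) = 5/3 (o(D, b) = -1/3*(-5) = 5/3)
v(Z) = -3/4 (v(Z) = -1/4*3 = -3/4)
d(I) = 1/(-3/4 + I) (d(I) = 1/(I - 3/4) = 1/(-3/4 + I))
(d(15)*206)*(12/5 + o(9, 11)/(-65)) = ((4/(-3 + 4*15))*206)*(12/5 + (5/3)/(-65)) = ((4/(-3 + 60))*206)*(12*(1/5) + (5/3)*(-1/65)) = ((4/57)*206)*(12/5 - 1/39) = ((4*(1/57))*206)*(463/195) = ((4/57)*206)*(463/195) = (824/57)*(463/195) = 381512/11115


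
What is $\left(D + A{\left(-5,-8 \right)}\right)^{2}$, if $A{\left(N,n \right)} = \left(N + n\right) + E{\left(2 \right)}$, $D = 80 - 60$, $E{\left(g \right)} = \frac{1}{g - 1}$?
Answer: $64$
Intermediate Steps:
$E{\left(g \right)} = \frac{1}{-1 + g}$
$D = 20$ ($D = 80 - 60 = 20$)
$A{\left(N,n \right)} = 1 + N + n$ ($A{\left(N,n \right)} = \left(N + n\right) + \frac{1}{-1 + 2} = \left(N + n\right) + 1^{-1} = \left(N + n\right) + 1 = 1 + N + n$)
$\left(D + A{\left(-5,-8 \right)}\right)^{2} = \left(20 - 12\right)^{2} = 8^{2} = 64$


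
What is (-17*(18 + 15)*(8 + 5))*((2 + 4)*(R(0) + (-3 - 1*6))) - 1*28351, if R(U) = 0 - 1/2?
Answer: 387350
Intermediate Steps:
R(U) = -½ (R(U) = 0 - 1/2 = 0 - 1*½ = 0 - ½ = -½)
(-17*(18 + 15)*(8 + 5))*((2 + 4)*(R(0) + (-3 - 1*6))) - 1*28351 = (-17*(18 + 15)*(8 + 5))*((2 + 4)*(-½ + (-3 - 1*6))) - 1*28351 = (-561*13)*(6*(-½ + (-3 - 6))) - 28351 = (-17*429)*(6*(-½ - 9)) - 28351 = -43758*(-19)/2 - 28351 = -7293*(-57) - 28351 = 415701 - 28351 = 387350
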